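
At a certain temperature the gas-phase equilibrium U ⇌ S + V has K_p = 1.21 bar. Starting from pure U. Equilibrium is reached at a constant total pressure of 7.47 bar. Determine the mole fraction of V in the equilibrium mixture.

y_V = 0.272

Let X = conversion of U (basis 1 mol U); extent of reaction ξ = X.
At extent ξ: n_U = 1 − X; n_S = X; n_V = X.
Summing: n_T = 1 + X.
y_i = n_i/n_T, p_i = y_i·P. K_p = p_S p_V / (p_U).
Equating to 1.21 bar and solving on 0 < X < 1: X = 0.373.
Then n_V = 0.373, n_T = 1.37, so y_V = 0.272.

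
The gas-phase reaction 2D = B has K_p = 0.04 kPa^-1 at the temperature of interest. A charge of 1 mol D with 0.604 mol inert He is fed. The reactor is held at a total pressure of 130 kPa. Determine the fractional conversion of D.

X = 0.708

Take 1 mol D as basis and let X be its fractional conversion, so ξ = 0.5X.
Moles: n_D = 1 − X; n_B = 0.5X; n_I = 0.604 (inert).
n_T = Σnᵢ = 1.6 − 0.5X.
Mole fractions y_i = n_i/n_T; K_p = p_B / (p_D^2) with p_i = y_i·P.
Equating to 0.04 kPa^-1 and solving on 0 < X < 1: X = 0.708.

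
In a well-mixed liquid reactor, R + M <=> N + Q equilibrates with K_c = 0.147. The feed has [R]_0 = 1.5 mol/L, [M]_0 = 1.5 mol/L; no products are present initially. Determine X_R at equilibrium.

X = 0.277

Let X = conversion of R; extent ξ = 1.5·X mol/L.
Concentrations: [R] = 1.5 − 1.5X; [M] = 1.5 − 1.5X; [N] = 1.5X; [Q] = 1.5X.
K_c = [N] [Q] / ([R] [M]).
Solving K_c = 0.147 for X ∈ (0,1): X = 0.277.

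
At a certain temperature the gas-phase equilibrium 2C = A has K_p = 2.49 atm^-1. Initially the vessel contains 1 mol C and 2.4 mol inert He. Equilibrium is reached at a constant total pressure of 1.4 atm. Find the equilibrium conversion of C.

X = 0.517

Let X = conversion of C (basis 1 mol C); extent of reaction ξ = 0.5X.
Moles: n_C = 1 − X; n_A = 0.5X; n_I = 2.4 (inert).
Summing: n_T = 3.4 − 0.5X.
With p_i = (n_i/n_T)P, K_p = p_A / (p_C^2).
This yields a degree-2 equation in X; solving on (0,1), X = 0.517.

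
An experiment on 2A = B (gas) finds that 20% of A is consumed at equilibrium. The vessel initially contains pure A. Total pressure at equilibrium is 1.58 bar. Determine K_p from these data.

Take 1 mol A as basis and let X be its fractional conversion, so ξ = 0.5X.
Moles: n_A = 1 − X; n_B = 0.5X.
Total moles n_T = 1 − 0.5X.
At X = 0.2: n_A = 0.8, n_B = 0.1, n_T = 0.9.
p_i = (n_i/n_T)·P. K_p = p_B / (p_A^2) = 0.089 bar^-1.

K_p = 0.089 bar^-1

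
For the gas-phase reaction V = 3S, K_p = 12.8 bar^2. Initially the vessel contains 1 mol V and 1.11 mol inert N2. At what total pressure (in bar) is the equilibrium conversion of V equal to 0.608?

P = 3.02 bar

Take 1 mol V as basis and let X be its fractional conversion, so ξ = X.
Mole table: n_V = 1 − X; n_S = 3X; n_I = 1.11 (inert).
n_T = Σnᵢ = 2.11 + 2X.
K_p = p_S^3 / (p_V) with p_i = (n_i/n_T)·P.
At X = 0.608: the mole-fraction product g(X) = Π y_i^ν_i = 1.399. Since K_p = g(X)·P^{2}, P = (K_p/g)^(1/2) = (12.8/1.399)^(1/2) = 3.02 bar.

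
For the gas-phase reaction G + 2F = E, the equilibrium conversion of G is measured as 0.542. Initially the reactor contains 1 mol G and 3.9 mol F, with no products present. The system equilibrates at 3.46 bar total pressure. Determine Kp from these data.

Kp = 0.182 bar^-2

Let X = conversion of G (basis 1 mol G); extent of reaction ξ = X.
At extent ξ: n_G = 1 − X; n_F = 3.9 − 2X; n_E = X.
Summing: n_T = 4.9 − 2X.
At X = 0.542: n_G = 0.458, n_F = 2.82, n_E = 0.542, n_T = 3.82.
p_i = (n_i/n_T)·P. Kp = p_E / (p_G p_F^2) = 0.182 bar^-2.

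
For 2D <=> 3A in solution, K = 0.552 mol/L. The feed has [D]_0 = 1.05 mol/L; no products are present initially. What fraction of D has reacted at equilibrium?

X = 0.388

Let X = conversion of D; extent ξ = 1.05X/2 mol/L.
Concentrations: [D] = 1.05 − 1.05X; [A] = 1.58X.
K = [A]^3 / ([D]^2).
Solving K = 0.552 for X ∈ (0,1): X = 0.388.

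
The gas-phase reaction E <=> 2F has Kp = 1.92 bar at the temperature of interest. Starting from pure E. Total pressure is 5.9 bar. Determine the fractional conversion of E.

X = 0.274

Let X = conversion of E (basis 1 mol E); extent of reaction ξ = X.
Mole table: n_E = 1 − X; n_F = 2X.
Summing: n_T = 1 + X.
y_i = n_i/n_T, p_i = y_i·P. Kp = p_F^2 / (p_E).
Substituting and setting equal to 1.92 bar gives a polynomial in X; the root in (0,1) is X = 0.274.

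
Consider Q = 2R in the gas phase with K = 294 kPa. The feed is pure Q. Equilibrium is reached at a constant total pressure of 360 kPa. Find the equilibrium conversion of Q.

X = 0.412

Let X = conversion of Q (basis 1 mol Q); extent of reaction ξ = X.
At extent ξ: n_Q = 1 − X; n_R = 2X.
Total moles n_T = 1 + X.
Mole fractions y_i = n_i/n_T; K = p_R^2 / (p_Q) with p_i = y_i·P.
Equating to 294 kPa and solving on 0 < X < 1: X = 0.412.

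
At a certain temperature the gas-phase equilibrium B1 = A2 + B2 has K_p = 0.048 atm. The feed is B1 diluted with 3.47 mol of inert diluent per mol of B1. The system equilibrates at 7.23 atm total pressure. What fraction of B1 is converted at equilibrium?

Take 1 mol B1 as basis and let X be its fractional conversion, so ξ = X.
At extent ξ: n_B1 = 1 − X; n_A2 = X; n_B2 = X; n_I = 3.47 (inert).
n_T = Σnᵢ = 4.47 + X.
With p_i = (n_i/n_T)P, K_p = p_A2 p_B2 / (p_B1).
Setting this equal to 0.048 atm and taking the physical root (0 < X < 1) gives X = 0.161.

X = 0.161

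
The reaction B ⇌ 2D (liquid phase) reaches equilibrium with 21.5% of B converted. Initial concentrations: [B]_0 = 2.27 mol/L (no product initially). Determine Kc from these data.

Kc = 0.535 mol/L

Let X = conversion of B.
Concentrations: [B] = 2.27 − 2.27X; [D] = 4.54X.
At X = 0.215: [B] = 1.78, [D] = 0.976.
Kc = [D]^2 / ([B]) = 0.535 mol/L.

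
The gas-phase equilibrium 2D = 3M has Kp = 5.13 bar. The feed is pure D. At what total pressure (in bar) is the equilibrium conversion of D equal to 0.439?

P = 6.9 bar

Take 1 mol D as basis and let X be its fractional conversion, so ξ = 0.5X.
At extent ξ: n_D = 1 − X; n_M = 1.5X.
Summing: n_T = 1 + 0.5X.
Kp = p_M^3 / (p_D^2) with p_i = (n_i/n_T)·P.
At X = 0.439: the mole-fraction product g(X) = Π y_i^ν_i = 0.744. Since Kp = g(X)·P^{1}, P = (Kp/g)^(1/1) = (5.13/0.744)^(1/1) = 6.9 bar.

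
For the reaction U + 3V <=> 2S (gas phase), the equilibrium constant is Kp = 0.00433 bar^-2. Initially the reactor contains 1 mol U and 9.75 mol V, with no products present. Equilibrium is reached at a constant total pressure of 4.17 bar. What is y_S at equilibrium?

Let X = conversion of U (basis 1 mol U); extent of reaction ξ = X.
At extent ξ: n_U = 1 − X; n_V = 9.75 − 3X; n_S = 2X.
Summing: n_T = 10.8 − 2X.
y_i = n_i/n_T, p_i = y_i·P. Kp = p_S^2 / (p_U p_V^3).
Substituting and setting equal to 0.00433 bar^-2 gives a polynomial in X; the root in (0,1) is X = 0.298.
Then n_S = 0.597, n_T = 10.2, so y_S = 0.059.

y_S = 0.059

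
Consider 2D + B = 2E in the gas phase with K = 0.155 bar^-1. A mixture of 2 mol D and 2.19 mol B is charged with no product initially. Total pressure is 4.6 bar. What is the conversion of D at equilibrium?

Basis: 2 mol D initially; let X = conversion of D. Extent ξ = X.
Moles: n_D = 2 − 2X; n_B = 2.19 − X; n_E = 2X.
Summing: n_T = 4.19 − X.
With p_i = (n_i/n_T)P, K = p_E^2 / (p_D^2 p_B).
Equating to 0.155 bar^-1 and solving on 0 < X < 1: X = 0.368.

X = 0.368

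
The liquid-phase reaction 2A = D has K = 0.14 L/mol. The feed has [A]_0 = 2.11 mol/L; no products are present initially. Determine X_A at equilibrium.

X = 0.294

Let X = conversion of A; extent ξ = 2.11X/2 mol/L.
Concentrations: [A] = 2.11 − 2.11X; [D] = 1.05X.
K = [D] / ([A]^2).
Setting equal to 0.14 and solving for X on (0,1) gives X = 0.294.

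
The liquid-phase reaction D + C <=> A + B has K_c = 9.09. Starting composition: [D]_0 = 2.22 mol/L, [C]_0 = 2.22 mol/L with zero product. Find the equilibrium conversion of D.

Let X = conversion of D; extent ξ = 2.22·X mol/L.
Concentrations: [D] = 2.22 − 2.22X; [C] = 2.22 − 2.22X; [A] = 2.22X; [B] = 2.22X.
K_c = [A] [B] / ([D] [C]).
Setting equal to 9.09 and solving for X on (0,1) gives X = 0.751.

X = 0.751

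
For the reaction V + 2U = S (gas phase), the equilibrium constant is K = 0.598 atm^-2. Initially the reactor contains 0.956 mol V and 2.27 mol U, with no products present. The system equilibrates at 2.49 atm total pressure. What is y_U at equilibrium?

y_U = 0.564

Basis: 0.956 mol V initially; let X = conversion of V. Extent ξ = 0.956X.
Species balance: n_V = 0.956 − 0.956X; n_U = 2.27 − 1.91X; n_S = 0.956X.
n_T = Σnᵢ = 3.23 − 1.91X.
Mole fractions y_i = n_i/n_T; K = p_S / (p_V p_U^2) with p_i = y_i·P.
Substituting and setting equal to 0.598 atm^-2 gives a polynomial in X; the root in (0,1) is X = 0.541.
Then n_U = 1.24, n_T = 2.19, so y_U = 0.564.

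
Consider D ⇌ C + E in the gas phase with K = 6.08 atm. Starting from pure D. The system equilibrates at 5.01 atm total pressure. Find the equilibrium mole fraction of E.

y_E = 0.425

Take 1 mol D as basis and let X be its fractional conversion, so ξ = X.
Moles: n_D = 1 − X; n_C = X; n_E = X.
Total moles n_T = 1 + X.
Mole fractions y_i = n_i/n_T; K = p_C p_E / (p_D) with p_i = y_i·P.
Setting this equal to 6.08 atm and taking the physical root (0 < X < 1) gives X = 0.740.
Then n_E = 0.74, n_T = 1.74, so y_E = 0.425.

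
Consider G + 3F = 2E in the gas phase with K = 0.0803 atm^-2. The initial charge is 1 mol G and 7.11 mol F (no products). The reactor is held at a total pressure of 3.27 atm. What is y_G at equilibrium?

Let X = conversion of G (basis 1 mol G); extent of reaction ξ = X.
Mole table: n_G = 1 − X; n_F = 7.11 − 3X; n_E = 2X.
n_T = Σnᵢ = 8.11 − 2X.
With p_i = (n_i/n_T)P, K = p_E^2 / (p_G p_F^3).
Equating to 0.0803 atm^-2 and solving on 0 < X < 1: X = 0.558.
Then n_G = 0.442, n_T = 6.99, so y_G = 0.063.

y_G = 0.063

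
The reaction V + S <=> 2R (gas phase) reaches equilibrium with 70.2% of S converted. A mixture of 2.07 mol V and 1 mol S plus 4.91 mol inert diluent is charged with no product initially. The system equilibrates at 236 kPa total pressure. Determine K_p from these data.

Let X = conversion of S (basis 1 mol S); extent of reaction ξ = X.
Species balance: n_V = 2.07 − X; n_S = 1 − X; n_R = 2X; n_I = 4.91 (inert).
Since Δν = 0, n_T = 7.98 throughout.
At X = 0.702: n_V = 1.37, n_S = 0.298, n_R = 1.4, n_T = 7.98.
p_i = (n_i/n_T)·P. K_p = p_R^2 / (p_V p_S) = 4.84.

K_p = 4.84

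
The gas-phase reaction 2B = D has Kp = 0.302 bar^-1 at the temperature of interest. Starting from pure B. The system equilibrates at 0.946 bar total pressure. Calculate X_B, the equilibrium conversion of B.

Take 1 mol B as basis and let X be its fractional conversion, so ξ = 0.5X.
Species balance: n_B = 1 − X; n_D = 0.5X.
n_T = Σnᵢ = 1 − 0.5X.
Mole fractions y_i = n_i/n_T; Kp = p_D / (p_B^2) with p_i = y_i·P.
Equating to 0.302 bar^-1 and solving on 0 < X < 1: X = 0.317.

X = 0.317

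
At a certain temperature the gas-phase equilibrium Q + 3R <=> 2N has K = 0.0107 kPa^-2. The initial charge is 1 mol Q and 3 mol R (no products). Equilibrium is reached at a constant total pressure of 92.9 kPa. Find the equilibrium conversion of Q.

Let X = conversion of Q (basis 1 mol Q); extent of reaction ξ = X.
Mole table: n_Q = 1 − X; n_R = 3 − 3X; n_N = 2X.
Total moles n_T = 4 − 2X.
y_i = n_i/n_T, p_i = y_i·P. K = p_N^2 / (p_Q p_R^3).
Substituting and setting equal to 0.0107 kPa^-2 gives a polynomial in X; the root in (0,1) is X = 0.728.

X = 0.728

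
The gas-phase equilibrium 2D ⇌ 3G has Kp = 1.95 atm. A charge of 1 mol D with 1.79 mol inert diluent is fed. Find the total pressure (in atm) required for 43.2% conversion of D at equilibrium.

P = 6.95 atm

Let X = conversion of D (basis 1 mol D); extent of reaction ξ = 0.5X.
Mole table: n_D = 1 − X; n_G = 1.5X; n_I = 1.79 (inert).
Total moles n_T = 2.79 + 0.5X.
Kp = p_G^3 / (p_D^2) with p_i = (n_i/n_T)·P.
At X = 0.432: the mole-fraction product g(X) = Π y_i^ν_i = 0.2806. Since Kp = g(X)·P^{1}, P = (Kp/g)^(1/1) = (1.95/0.2806)^(1/1) = 6.95 atm.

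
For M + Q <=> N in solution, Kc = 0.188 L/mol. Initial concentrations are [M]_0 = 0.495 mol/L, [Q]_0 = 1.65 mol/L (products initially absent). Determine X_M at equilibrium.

X = 0.224

Let X = conversion of M; extent ξ = 0.495·X mol/L.
Concentrations: [M] = 0.495 − 0.495X; [Q] = 1.65 − 0.495X; [N] = 0.495X.
Kc = [N] / ([M] [Q]).
This equals 0.188 at X = 0.224 (the root in 0 < X < 1).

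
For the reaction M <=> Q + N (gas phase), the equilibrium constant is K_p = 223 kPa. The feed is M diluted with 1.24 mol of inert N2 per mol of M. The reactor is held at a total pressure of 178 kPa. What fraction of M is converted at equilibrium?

Let X = conversion of M (basis 1 mol M); extent of reaction ξ = X.
At extent ξ: n_M = 1 − X; n_Q = X; n_N = X; n_I = 1.24 (inert).
n_T = Σnᵢ = 2.24 + X.
Mole fractions y_i = n_i/n_T; K_p = p_Q p_N / (p_M) with p_i = y_i·P.
Setting this equal to 223 kPa and taking the physical root (0 < X < 1) gives X = 0.823.

X = 0.823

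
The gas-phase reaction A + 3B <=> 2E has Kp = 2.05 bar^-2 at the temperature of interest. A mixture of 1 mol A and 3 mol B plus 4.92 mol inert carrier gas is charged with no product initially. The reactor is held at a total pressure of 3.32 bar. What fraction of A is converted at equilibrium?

X = 0.456

Let X = conversion of A (basis 1 mol A); extent of reaction ξ = X.
At extent ξ: n_A = 1 − X; n_B = 3 − 3X; n_E = 2X; n_I = 4.92 (inert).
n_T = Σnᵢ = 8.92 − 2X.
y_i = n_i/n_T, p_i = y_i·P. Kp = p_E^2 / (p_A p_B^3).
Substituting and setting equal to 2.05 bar^-2 gives a polynomial in X; the root in (0,1) is X = 0.456.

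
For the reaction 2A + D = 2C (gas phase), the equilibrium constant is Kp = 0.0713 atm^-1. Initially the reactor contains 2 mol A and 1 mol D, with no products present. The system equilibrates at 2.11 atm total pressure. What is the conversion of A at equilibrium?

Let X = conversion of A (basis 2 mol A); extent of reaction ξ = X.
Moles: n_A = 2 − 2X; n_D = 1 − X; n_C = 2X.
n_T = Σnᵢ = 3 − X.
With p_i = (n_i/n_T)P, Kp = p_C^2 / (p_A^2 p_D).
Setting this equal to 0.0713 atm^-1 and taking the physical root (0 < X < 1) gives X = 0.173.

X = 0.173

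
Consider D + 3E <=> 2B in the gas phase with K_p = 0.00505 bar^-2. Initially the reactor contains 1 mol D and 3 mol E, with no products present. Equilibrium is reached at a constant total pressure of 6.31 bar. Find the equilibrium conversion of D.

X = 0.205

Let X = conversion of D (basis 1 mol D); extent of reaction ξ = X.
Mole table: n_D = 1 − X; n_E = 3 − 3X; n_B = 2X.
Summing: n_T = 4 − 2X.
y_i = n_i/n_T, p_i = y_i·P. K_p = p_B^2 / (p_D p_E^3).
Setting this equal to 0.00505 bar^-2 and taking the physical root (0 < X < 1) gives X = 0.205.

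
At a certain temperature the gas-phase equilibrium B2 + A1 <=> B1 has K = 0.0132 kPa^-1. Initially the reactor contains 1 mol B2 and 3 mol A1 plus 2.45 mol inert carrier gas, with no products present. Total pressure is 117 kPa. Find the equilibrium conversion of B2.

Basis: 1 mol B2 initially; let X = conversion of B2. Extent ξ = X.
At extent ξ: n_B2 = 1 − X; n_A1 = 3 − X; n_B1 = X; n_I = 2.45 (inert).
Total moles n_T = 6.45 − X.
y_i = n_i/n_T, p_i = y_i·P. K = p_B1 / (p_B2 p_A1).
This yields a degree-2 equation in X; solving on (0,1), X = 0.399.

X = 0.399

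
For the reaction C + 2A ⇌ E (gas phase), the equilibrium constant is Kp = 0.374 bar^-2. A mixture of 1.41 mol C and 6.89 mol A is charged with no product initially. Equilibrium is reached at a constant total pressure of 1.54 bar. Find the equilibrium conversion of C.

Let X = conversion of C (basis 1.41 mol C); extent of reaction ξ = 1.41X.
Mole table: n_C = 1.41 − 1.41X; n_A = 6.89 − 2.82X; n_E = 1.41X.
Summing: n_T = 8.3 − 2.82X.
y_i = n_i/n_T, p_i = y_i·P. Kp = p_E / (p_C p_A^2).
This yields a degree-3 equation in X; solving on (0,1), X = 0.366.

X = 0.366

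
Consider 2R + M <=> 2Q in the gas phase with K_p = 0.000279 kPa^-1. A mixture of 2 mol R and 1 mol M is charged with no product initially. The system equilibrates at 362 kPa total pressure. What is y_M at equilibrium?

y_M = 0.299

Basis: 2 mol R initially; let X = conversion of R. Extent ξ = X.
At extent ξ: n_R = 2 − 2X; n_M = 1 − X; n_Q = 2X.
n_T = Σnᵢ = 3 − X.
y_i = n_i/n_T, p_i = y_i·P. K_p = p_Q^2 / (p_R^2 p_M).
Substituting and setting equal to 0.000279 kPa^-1 gives a polynomial in X; the root in (0,1) is X = 0.148.
Then n_M = 0.852, n_T = 2.85, so y_M = 0.299.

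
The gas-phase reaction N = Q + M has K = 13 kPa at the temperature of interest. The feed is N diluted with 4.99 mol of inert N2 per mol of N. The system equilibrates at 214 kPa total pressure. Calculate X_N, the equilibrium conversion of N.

X = 0.460

Basis: 1 mol N initially; let X = conversion of N. Extent ξ = X.
Mole table: n_N = 1 − X; n_Q = X; n_M = X; n_I = 4.99 (inert).
Summing: n_T = 5.99 + X.
With p_i = (n_i/n_T)P, K = p_Q p_M / (p_N).
This yields a degree-2 equation in X; solving on (0,1), X = 0.460.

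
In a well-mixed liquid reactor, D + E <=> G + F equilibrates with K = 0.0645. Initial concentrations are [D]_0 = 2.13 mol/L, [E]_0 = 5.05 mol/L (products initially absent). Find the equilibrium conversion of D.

Let X = conversion of D; extent ξ = 2.13·X mol/L.
Concentrations: [D] = 2.13 − 2.13X; [E] = 5.05 − 2.13X; [G] = 2.13X; [F] = 2.13X.
K = [G] [F] / ([D] [E]).
Setting equal to 0.0645 and solving for X on (0,1) gives X = 0.304.

X = 0.304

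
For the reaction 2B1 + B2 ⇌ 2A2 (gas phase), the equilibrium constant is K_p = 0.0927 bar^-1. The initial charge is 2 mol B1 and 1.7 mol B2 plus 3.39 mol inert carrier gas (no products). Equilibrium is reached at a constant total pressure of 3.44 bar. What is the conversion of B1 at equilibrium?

X = 0.208

Let X = conversion of B1 (basis 2 mol B1); extent of reaction ξ = X.
Species balance: n_B1 = 2 − 2X; n_B2 = 1.7 − X; n_A2 = 2X; n_I = 3.39 (inert).
n_T = Σnᵢ = 7.09 − X.
With p_i = (n_i/n_T)P, K_p = p_A2^2 / (p_B1^2 p_B2).
Substituting and setting equal to 0.0927 bar^-1 gives a polynomial in X; the root in (0,1) is X = 0.208.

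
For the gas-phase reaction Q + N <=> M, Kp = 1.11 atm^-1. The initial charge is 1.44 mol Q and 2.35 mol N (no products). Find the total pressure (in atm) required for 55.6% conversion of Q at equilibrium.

Let X = conversion of Q (basis 1.44 mol Q); extent of reaction ξ = 1.44X.
Mole table: n_Q = 1.44 − 1.44X; n_N = 2.35 − 1.44X; n_M = 1.44X.
Total moles n_T = 3.79 − 1.44X.
Kp = p_M / (p_Q p_N) with p_i = (n_i/n_T)·P.
At X = 0.556: the mole-fraction product g(X) = Π y_i^ν_i = 2.416. Since Kp = g(X)·P^{-1}, P = (g/Kp)^(1/1) = (2.416/1.11)^(1/1) = 2.18 atm.

P = 2.18 atm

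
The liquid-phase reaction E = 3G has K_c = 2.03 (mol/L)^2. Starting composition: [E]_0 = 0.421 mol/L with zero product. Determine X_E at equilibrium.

X = 0.568

Let X = conversion of E; extent ξ = 0.421·X mol/L.
Concentrations: [E] = 0.421 − 0.421X; [G] = 1.26X.
K_c = [G]^3 / ([E]).
This equals 2.03 at X = 0.568 (the root in 0 < X < 1).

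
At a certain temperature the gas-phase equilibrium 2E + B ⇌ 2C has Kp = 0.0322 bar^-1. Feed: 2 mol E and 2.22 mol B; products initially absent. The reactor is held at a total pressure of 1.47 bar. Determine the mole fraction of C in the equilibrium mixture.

Let X = conversion of E (basis 2 mol E); extent of reaction ξ = X.
Species balance: n_E = 2 − 2X; n_B = 2.22 − X; n_C = 2X.
n_T = Σnᵢ = 4.22 − X.
With p_i = (n_i/n_T)P, Kp = p_C^2 / (p_E^2 p_B).
Setting this equal to 0.0322 bar^-1 and taking the physical root (0 < X < 1) gives X = 0.135.
Then n_C = 0.269, n_T = 4.09, so y_C = 0.066.

y_C = 0.066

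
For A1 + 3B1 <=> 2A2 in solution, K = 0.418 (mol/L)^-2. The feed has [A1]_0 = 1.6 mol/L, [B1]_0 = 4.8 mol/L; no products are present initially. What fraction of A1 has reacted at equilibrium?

X = 0.548

Let X = conversion of A1; extent ξ = 1.6·X mol/L.
Concentrations: [A1] = 1.6 − 1.6X; [B1] = 4.8 − 4.8X; [A2] = 3.2X.
K = [A2]^2 / ([A1] [B1]^3).
Solving K = 0.418 for X ∈ (0,1): X = 0.548.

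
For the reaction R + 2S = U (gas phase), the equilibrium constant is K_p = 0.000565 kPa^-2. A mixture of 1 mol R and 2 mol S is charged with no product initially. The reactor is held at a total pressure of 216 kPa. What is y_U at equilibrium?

y_U = 0.497

Let X = conversion of R (basis 1 mol R); extent of reaction ξ = X.
At extent ξ: n_R = 1 − X; n_S = 2 − 2X; n_U = X.
Summing: n_T = 3 − 2X.
y_i = n_i/n_T, p_i = y_i·P. K_p = p_U / (p_R p_S^2).
This yields a degree-3 equation in X; solving on (0,1), X = 0.748.
Then n_U = 0.748, n_T = 1.5, so y_U = 0.497.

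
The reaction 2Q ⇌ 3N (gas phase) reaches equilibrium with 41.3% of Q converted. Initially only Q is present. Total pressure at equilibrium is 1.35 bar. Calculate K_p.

Let X = conversion of Q (basis 1 mol Q); extent of reaction ξ = 0.5X.
Species balance: n_Q = 1 − X; n_N = 1.5X.
Summing: n_T = 1 + 0.5X.
At X = 0.413: n_Q = 0.587, n_N = 0.619, n_T = 1.21.
p_i = (n_i/n_T)·P. K_p = p_N^3 / (p_Q^2) = 0.772 bar.

K_p = 0.772 bar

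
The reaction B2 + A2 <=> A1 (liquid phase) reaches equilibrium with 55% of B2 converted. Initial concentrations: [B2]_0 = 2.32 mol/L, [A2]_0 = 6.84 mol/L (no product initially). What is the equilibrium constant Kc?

Kc = 0.22 L/mol

Let X = conversion of B2.
Concentrations: [B2] = 2.32 − 2.32X; [A2] = 6.84 − 2.32X; [A1] = 2.32X.
At X = 0.55: [B2] = 1.04, [A2] = 5.56, [A1] = 1.28.
Kc = [A1] / ([B2] [A2]) = 0.22 L/mol.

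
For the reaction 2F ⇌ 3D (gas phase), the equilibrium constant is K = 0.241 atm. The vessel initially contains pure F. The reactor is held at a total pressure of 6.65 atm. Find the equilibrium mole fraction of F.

Let X = conversion of F (basis 1 mol F); extent of reaction ξ = 0.5X.
Mole table: n_F = 1 − X; n_D = 1.5X.
Total moles n_T = 1 + 0.5X.
y_i = n_i/n_T, p_i = y_i·P. K = p_D^3 / (p_F^2).
This yields a degree-3 equation in X; solving on (0,1), X = 0.197.
Then n_F = 0.803, n_T = 1.1, so y_F = 0.731.

y_F = 0.731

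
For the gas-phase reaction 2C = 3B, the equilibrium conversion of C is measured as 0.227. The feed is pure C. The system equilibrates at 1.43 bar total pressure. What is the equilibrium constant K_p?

Take 1 mol C as basis and let X be its fractional conversion, so ξ = 0.5X.
Species balance: n_C = 1 − X; n_B = 1.5X.
Total moles n_T = 1 + 0.5X.
At X = 0.227: n_C = 0.773, n_B = 0.341, n_T = 1.11.
p_i = (n_i/n_T)·P. K_p = p_B^3 / (p_C^2) = 0.0848 bar.

K_p = 0.0848 bar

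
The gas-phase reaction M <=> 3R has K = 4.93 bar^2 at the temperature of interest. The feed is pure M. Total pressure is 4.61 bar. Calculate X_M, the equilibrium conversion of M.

X = 0.243

Take 1 mol M as basis and let X be its fractional conversion, so ξ = X.
Species balance: n_M = 1 − X; n_R = 3X.
Summing: n_T = 1 + 2X.
With p_i = (n_i/n_T)P, K = p_R^3 / (p_M).
This yields a degree-3 equation in X; solving on (0,1), X = 0.243.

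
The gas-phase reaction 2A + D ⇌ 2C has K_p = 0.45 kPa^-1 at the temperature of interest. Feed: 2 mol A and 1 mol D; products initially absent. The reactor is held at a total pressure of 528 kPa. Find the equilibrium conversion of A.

X = 0.817

Take 2 mol A as basis and let X be its fractional conversion, so ξ = X.
Mole table: n_A = 2 − 2X; n_D = 1 − X; n_C = 2X.
Total moles n_T = 3 − X.
Mole fractions y_i = n_i/n_T; K_p = p_C^2 / (p_A^2 p_D) with p_i = y_i·P.
Equating to 0.45 kPa^-1 and solving on 0 < X < 1: X = 0.817.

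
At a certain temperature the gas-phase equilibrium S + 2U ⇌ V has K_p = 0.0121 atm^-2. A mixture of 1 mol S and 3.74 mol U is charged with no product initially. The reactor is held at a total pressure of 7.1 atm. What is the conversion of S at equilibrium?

X = 0.262

Basis: 1 mol S initially; let X = conversion of S. Extent ξ = X.
Moles: n_S = 1 − X; n_U = 3.74 − 2X; n_V = X.
Summing: n_T = 4.74 − 2X.
Mole fractions y_i = n_i/n_T; K_p = p_V / (p_S p_U^2) with p_i = y_i·P.
Setting this equal to 0.0121 atm^-2 and taking the physical root (0 < X < 1) gives X = 0.262.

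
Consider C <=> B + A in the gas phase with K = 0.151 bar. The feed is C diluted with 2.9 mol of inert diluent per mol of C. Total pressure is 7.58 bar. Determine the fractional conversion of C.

Let X = conversion of C (basis 1 mol C); extent of reaction ξ = X.
Moles: n_C = 1 − X; n_B = X; n_A = X; n_I = 2.9 (inert).
Total moles n_T = 3.9 + X.
y_i = n_i/n_T, p_i = y_i·P. K = p_B p_A / (p_C).
Substituting and setting equal to 0.151 bar gives a polynomial in X; the root in (0,1) is X = 0.249.

X = 0.249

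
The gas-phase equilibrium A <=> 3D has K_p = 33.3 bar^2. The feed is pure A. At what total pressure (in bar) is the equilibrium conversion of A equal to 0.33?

Take 1 mol A as basis and let X be its fractional conversion, so ξ = X.
Species balance: n_A = 1 − X; n_D = 3X.
n_T = Σnᵢ = 1 + 2X.
K_p = p_D^3 / (p_A) with p_i = (n_i/n_T)·P.
At X = 0.33: the mole-fraction product g(X) = Π y_i^ν_i = 0.5256. Since K_p = g(X)·P^{2}, P = (K_p/g)^(1/2) = (33.3/0.5256)^(1/2) = 7.96 bar.

P = 7.96 bar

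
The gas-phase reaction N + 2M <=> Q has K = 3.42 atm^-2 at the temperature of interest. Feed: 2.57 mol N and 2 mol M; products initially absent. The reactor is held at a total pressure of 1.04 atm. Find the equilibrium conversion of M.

Let X = conversion of M (basis 2 mol M); extent of reaction ξ = X.
At extent ξ: n_N = 2.57 − X; n_M = 2 − 2X; n_Q = X.
Summing: n_T = 4.57 − 2X.
y_i = n_i/n_T, p_i = y_i·P. K = p_Q / (p_N p_M^2).
Setting this equal to 3.42 atm^-2 and taking the physical root (0 < X < 1) gives X = 0.534.

X = 0.534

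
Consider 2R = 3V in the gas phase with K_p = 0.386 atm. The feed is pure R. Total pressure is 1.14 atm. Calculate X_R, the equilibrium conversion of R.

X = 0.364

Let X = conversion of R (basis 1 mol R); extent of reaction ξ = 0.5X.
Species balance: n_R = 1 − X; n_V = 1.5X.
Summing: n_T = 1 + 0.5X.
With p_i = (n_i/n_T)P, K_p = p_V^3 / (p_R^2).
Substituting and setting equal to 0.386 atm gives a polynomial in X; the root in (0,1) is X = 0.364.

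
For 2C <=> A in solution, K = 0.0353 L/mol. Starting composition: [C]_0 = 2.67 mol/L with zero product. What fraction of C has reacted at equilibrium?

Let X = conversion of C; extent ξ = 2.67X/2 mol/L.
Concentrations: [C] = 2.67 − 2.67X; [A] = 1.33X.
K = [A] / ([C]^2).
Setting equal to 0.0353 and solving for X on (0,1) gives X = 0.140.

X = 0.140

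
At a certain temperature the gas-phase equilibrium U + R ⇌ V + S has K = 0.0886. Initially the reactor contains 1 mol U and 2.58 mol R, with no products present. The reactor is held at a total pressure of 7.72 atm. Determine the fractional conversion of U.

Take 1 mol U as basis and let X be its fractional conversion, so ξ = X.
Moles: n_U = 1 − X; n_R = 2.58 − X; n_V = X; n_S = X.
Total moles n_T = 3.58 (Δν = 0, constant).
Mole fractions y_i = n_i/n_T; K = p_V p_S / (p_U p_R) with p_i = y_i·P.
This yields a degree-2 equation in X; solving on (0,1), X = 0.356.

X = 0.356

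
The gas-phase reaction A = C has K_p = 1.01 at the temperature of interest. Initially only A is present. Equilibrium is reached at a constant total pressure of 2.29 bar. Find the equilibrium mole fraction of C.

Basis: 1 mol A initially; let X = conversion of A. Extent ξ = X.
Moles: n_A = 1 − X; n_C = X.
Since Δν = 0, n_T = 1 throughout.
Mole fractions y_i = n_i/n_T; K_p = p_C / (p_A) with p_i = y_i·P.
Setting this equal to 1.01 and taking the physical root (0 < X < 1) gives X = 0.502.
Then n_C = 0.502, n_T = 1, so y_C = 0.502.

y_C = 0.502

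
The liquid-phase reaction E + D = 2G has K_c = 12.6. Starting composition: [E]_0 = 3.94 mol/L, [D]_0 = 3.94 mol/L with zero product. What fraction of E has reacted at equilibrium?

Let X = conversion of E; extent ξ = 3.94·X mol/L.
Concentrations: [E] = 3.94 − 3.94X; [D] = 3.94 − 3.94X; [G] = 7.88X.
K_c = [G]^2 / ([E] [D]).
Equating to 12.6: the physical root is X = 0.640.

X = 0.640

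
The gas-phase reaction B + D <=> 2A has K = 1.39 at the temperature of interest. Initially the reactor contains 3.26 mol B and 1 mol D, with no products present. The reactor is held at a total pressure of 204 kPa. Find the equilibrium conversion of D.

Take 1 mol D as basis and let X be its fractional conversion, so ξ = X.
Species balance: n_B = 3.26 − X; n_D = 1 − X; n_A = 2X.
n_T stays at 4.26 (no change in mole number).
Mole fractions y_i = n_i/n_T; K = p_A^2 / (p_B p_D) with p_i = y_i·P.
Equating to 1.39 and solving on 0 < X < 1: X = 0.604.

X = 0.604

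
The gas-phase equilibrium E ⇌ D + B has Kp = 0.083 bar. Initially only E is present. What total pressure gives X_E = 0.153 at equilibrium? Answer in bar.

P = 3.46 bar

Let X = conversion of E (basis 1 mol E); extent of reaction ξ = X.
Moles: n_E = 1 − X; n_D = X; n_B = X.
Total moles n_T = 1 + X.
Kp = p_D p_B / (p_E) with p_i = (n_i/n_T)·P.
At X = 0.153: the mole-fraction product g(X) = Π y_i^ν_i = 0.02397. Since Kp = g(X)·P^{1}, P = (Kp/g)^(1/1) = (0.083/0.02397)^(1/1) = 3.46 bar.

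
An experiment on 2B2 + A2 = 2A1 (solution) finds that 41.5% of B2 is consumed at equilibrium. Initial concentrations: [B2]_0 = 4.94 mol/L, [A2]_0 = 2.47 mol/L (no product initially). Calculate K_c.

Let X = conversion of B2.
Concentrations: [B2] = 4.94 − 4.94X; [A2] = 2.47 − 2.47X; [A1] = 4.94X.
At X = 0.415: [B2] = 2.89, [A2] = 1.44, [A1] = 2.05.
K_c = [A1]^2 / ([B2]^2 [A2]) = 0.348 L/mol.

K_c = 0.348 L/mol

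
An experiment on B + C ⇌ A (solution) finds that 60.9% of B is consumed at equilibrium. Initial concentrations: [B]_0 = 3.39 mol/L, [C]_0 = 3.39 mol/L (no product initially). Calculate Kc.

Kc = 1.18 L/mol

Let X = conversion of B.
Concentrations: [B] = 3.39 − 3.39X; [C] = 3.39 − 3.39X; [A] = 3.39X.
At X = 0.609: [B] = 1.33, [C] = 1.33, [A] = 2.06.
Kc = [A] / ([B] [C]) = 1.18 L/mol.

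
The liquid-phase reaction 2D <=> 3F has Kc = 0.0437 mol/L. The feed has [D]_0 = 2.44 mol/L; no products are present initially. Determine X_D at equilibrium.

X = 0.156

Let X = conversion of D; extent ξ = 2.44X/2 mol/L.
Concentrations: [D] = 2.44 − 2.44X; [F] = 3.66X.
Kc = [F]^3 / ([D]^2).
This equals 0.0437 at X = 0.156 (the root in 0 < X < 1).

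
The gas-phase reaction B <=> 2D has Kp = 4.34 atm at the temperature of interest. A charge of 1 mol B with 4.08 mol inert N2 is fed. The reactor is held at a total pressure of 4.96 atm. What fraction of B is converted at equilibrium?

Basis: 1 mol B initially; let X = conversion of B. Extent ξ = X.
At extent ξ: n_B = 1 − X; n_D = 2X; n_I = 4.08 (inert).
Summing: n_T = 5.08 + X.
Mole fractions y_i = n_i/n_T; Kp = p_D^2 / (p_B) with p_i = y_i·P.
Equating to 4.34 atm and solving on 0 < X < 1: X = 0.657.

X = 0.657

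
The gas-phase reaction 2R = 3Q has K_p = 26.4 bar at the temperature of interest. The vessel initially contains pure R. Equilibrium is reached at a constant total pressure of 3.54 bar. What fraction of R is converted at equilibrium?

Let X = conversion of R (basis 1 mol R); extent of reaction ξ = 0.5X.
At extent ξ: n_R = 1 − X; n_Q = 1.5X.
n_T = Σnᵢ = 1 + 0.5X.
Mole fractions y_i = n_i/n_T; K_p = p_Q^3 / (p_R^2) with p_i = y_i·P.
Setting this equal to 26.4 bar and taking the physical root (0 < X < 1) gives X = 0.676.

X = 0.676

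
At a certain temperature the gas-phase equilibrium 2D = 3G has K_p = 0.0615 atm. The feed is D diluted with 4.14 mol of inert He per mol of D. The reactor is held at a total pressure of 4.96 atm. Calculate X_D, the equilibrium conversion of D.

X = 0.226

Let X = conversion of D (basis 1 mol D); extent of reaction ξ = 0.5X.
Species balance: n_D = 1 − X; n_G = 1.5X; n_I = 4.14 (inert).
Summing: n_T = 5.14 + 0.5X.
y_i = n_i/n_T, p_i = y_i·P. K_p = p_G^3 / (p_D^2).
Setting this equal to 0.0615 atm and taking the physical root (0 < X < 1) gives X = 0.226.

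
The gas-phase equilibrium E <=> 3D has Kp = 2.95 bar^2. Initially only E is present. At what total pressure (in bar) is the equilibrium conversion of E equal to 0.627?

Let X = conversion of E (basis 1 mol E); extent of reaction ξ = X.
Mole table: n_E = 1 − X; n_D = 3X.
Total moles n_T = 1 + 2X.
Kp = p_D^3 / (p_E) with p_i = (n_i/n_T)·P.
At X = 0.627: the mole-fraction product g(X) = Π y_i^ν_i = 3.512. Since Kp = g(X)·P^{2}, P = (Kp/g)^(1/2) = (2.95/3.512)^(1/2) = 0.917 bar.

P = 0.917 bar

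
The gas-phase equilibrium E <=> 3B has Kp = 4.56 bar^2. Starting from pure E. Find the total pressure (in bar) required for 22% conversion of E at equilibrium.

P = 5.06 bar

Basis: 1 mol E initially; let X = conversion of E. Extent ξ = X.
Mole table: n_E = 1 − X; n_B = 3X.
Total moles n_T = 1 + 2X.
Kp = p_B^3 / (p_E) with p_i = (n_i/n_T)·P.
At X = 0.22: the mole-fraction product g(X) = Π y_i^ν_i = 0.1778. Since Kp = g(X)·P^{2}, P = (Kp/g)^(1/2) = (4.56/0.1778)^(1/2) = 5.06 bar.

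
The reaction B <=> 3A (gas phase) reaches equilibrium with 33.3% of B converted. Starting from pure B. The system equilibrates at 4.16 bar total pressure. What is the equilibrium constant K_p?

K_p = 9.32 bar^2

Let X = conversion of B (basis 1 mol B); extent of reaction ξ = X.
At extent ξ: n_B = 1 − X; n_A = 3X.
n_T = Σnᵢ = 1 + 2X.
At X = 0.333: n_B = 0.667, n_A = 0.999, n_T = 1.67.
p_i = (n_i/n_T)·P. K_p = p_A^3 / (p_B) = 9.32 bar^2.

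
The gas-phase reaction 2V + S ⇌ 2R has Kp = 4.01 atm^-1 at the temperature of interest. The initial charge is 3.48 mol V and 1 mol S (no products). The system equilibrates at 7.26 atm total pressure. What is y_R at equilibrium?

y_R = 0.485

Basis: 1 mol S initially; let X = conversion of S. Extent ξ = X.
Mole table: n_V = 3.48 − 2X; n_S = 1 − X; n_R = 2X.
Total moles n_T = 4.48 − X.
Mole fractions y_i = n_i/n_T; Kp = p_R^2 / (p_V^2 p_S) with p_i = y_i·P.
Substituting and setting equal to 4.01 atm^-1 gives a polynomial in X; the root in (0,1) is X = 0.874.
Then n_R = 1.75, n_T = 3.61, so y_R = 0.485.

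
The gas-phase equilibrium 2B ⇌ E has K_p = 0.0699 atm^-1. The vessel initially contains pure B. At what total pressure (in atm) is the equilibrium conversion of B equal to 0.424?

Basis: 1 mol B initially; let X = conversion of B. Extent ξ = 0.5X.
Moles: n_B = 1 − X; n_E = 0.5X.
Summing: n_T = 1 − 0.5X.
K_p = p_E / (p_B^2) with p_i = (n_i/n_T)·P.
At X = 0.424: the mole-fraction product g(X) = Π y_i^ν_i = 0.5035. Since K_p = g(X)·P^{-1}, P = (g/K_p)^(1/1) = (0.5035/0.0699)^(1/1) = 7.2 atm.

P = 7.2 atm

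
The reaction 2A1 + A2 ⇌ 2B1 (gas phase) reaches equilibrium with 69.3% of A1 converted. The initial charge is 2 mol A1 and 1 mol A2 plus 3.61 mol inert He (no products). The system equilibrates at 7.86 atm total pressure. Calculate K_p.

Take 2 mol A1 as basis and let X be its fractional conversion, so ξ = X.
Moles: n_A1 = 2 − 2X; n_A2 = 1 − X; n_B1 = 2X; n_I = 3.61 (inert).
Summing: n_T = 6.61 − X.
At X = 0.693: n_A1 = 0.614, n_A2 = 0.307, n_B1 = 1.39, n_T = 5.92.
p_i = (n_i/n_T)·P. K_p = p_B1^2 / (p_A1^2 p_A2) = 12.5 atm^-1.

K_p = 12.5 atm^-1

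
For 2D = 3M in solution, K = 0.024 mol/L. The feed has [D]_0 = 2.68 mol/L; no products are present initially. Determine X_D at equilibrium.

Let X = conversion of D; extent ξ = 2.68X/2 mol/L.
Concentrations: [D] = 2.68 − 2.68X; [M] = 4.02X.
K = [M]^3 / ([D]^2).
Solving K = 0.024 for X ∈ (0,1): X = 0.127.

X = 0.127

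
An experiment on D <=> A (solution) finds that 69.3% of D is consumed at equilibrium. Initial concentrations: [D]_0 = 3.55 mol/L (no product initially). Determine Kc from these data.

Kc = 2.26

Let X = conversion of D.
Concentrations: [D] = 3.55 − 3.55X; [A] = 3.55X.
At X = 0.693: [D] = 1.09, [A] = 2.46.
Kc = [A] / ([D]) = 2.26.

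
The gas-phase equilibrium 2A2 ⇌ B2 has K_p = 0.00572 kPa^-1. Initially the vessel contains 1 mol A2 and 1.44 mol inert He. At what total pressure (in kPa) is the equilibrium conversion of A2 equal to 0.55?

Basis: 1 mol A2 initially; let X = conversion of A2. Extent ξ = 0.5X.
Mole table: n_A2 = 1 − X; n_B2 = 0.5X; n_I = 1.44 (inert).
Total moles n_T = 2.44 − 0.5X.
K_p = p_B2 / (p_A2^2) with p_i = (n_i/n_T)·P.
At X = 0.55: the mole-fraction product g(X) = Π y_i^ν_i = 2.94. Since K_p = g(X)·P^{-1}, P = (g/K_p)^(1/1) = (2.94/0.00572)^(1/1) = 514 kPa.

P = 514 kPa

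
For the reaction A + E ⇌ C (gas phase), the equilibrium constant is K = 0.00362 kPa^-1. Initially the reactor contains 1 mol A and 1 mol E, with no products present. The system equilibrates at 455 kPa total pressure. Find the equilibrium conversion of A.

Take 1 mol A as basis and let X be its fractional conversion, so ξ = X.
At extent ξ: n_A = 1 − X; n_E = 1 − X; n_C = X.
Summing: n_T = 2 − X.
Mole fractions y_i = n_i/n_T; K = p_C / (p_A p_E) with p_i = y_i·P.
Setting this equal to 0.00362 kPa^-1 and taking the physical root (0 < X < 1) gives X = 0.385.

X = 0.385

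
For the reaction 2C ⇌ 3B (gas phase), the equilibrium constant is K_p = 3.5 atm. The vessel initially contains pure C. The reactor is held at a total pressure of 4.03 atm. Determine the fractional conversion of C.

Basis: 1 mol C initially; let X = conversion of C. Extent ξ = 0.5X.
Species balance: n_C = 1 − X; n_B = 1.5X.
n_T = Σnᵢ = 1 + 0.5X.
y_i = n_i/n_T, p_i = y_i·P. K_p = p_B^3 / (p_C^2).
Substituting and setting equal to 3.5 atm gives a polynomial in X; the root in (0,1) is X = 0.455.

X = 0.455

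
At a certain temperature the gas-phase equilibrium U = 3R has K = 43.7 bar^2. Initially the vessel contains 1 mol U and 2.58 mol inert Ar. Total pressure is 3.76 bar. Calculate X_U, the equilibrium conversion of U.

X = 0.822

Let X = conversion of U (basis 1 mol U); extent of reaction ξ = X.
Moles: n_U = 1 − X; n_R = 3X; n_I = 2.58 (inert).
n_T = Σnᵢ = 3.58 + 2X.
y_i = n_i/n_T, p_i = y_i·P. K = p_R^3 / (p_U).
Equating to 43.7 bar^2 and solving on 0 < X < 1: X = 0.822.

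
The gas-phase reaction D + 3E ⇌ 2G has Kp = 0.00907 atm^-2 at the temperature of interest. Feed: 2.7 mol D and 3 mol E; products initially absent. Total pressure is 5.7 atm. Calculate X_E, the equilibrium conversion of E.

Let X = conversion of E (basis 3 mol E); extent of reaction ξ = X.
Moles: n_D = 2.7 − X; n_E = 3 − 3X; n_G = 2X.
n_T = Σnᵢ = 5.7 − 2X.
With p_i = (n_i/n_T)P, Kp = p_G^2 / (p_D p_E^3).
Equating to 0.00907 atm^-2 and solving on 0 < X < 1: X = 0.267.

X = 0.267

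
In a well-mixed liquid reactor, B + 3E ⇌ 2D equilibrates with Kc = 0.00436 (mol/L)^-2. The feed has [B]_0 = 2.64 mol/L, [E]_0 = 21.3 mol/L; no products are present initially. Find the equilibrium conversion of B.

Let X = conversion of B; extent ξ = 2.64·X mol/L.
Concentrations: [B] = 2.64 − 2.64X; [E] = 21.3 − 7.92X; [D] = 5.28X.
Kc = [D]^2 / ([B] [E]^3).
Setting equal to 0.00436 and solving for X on (0,1) gives X = 0.699.

X = 0.699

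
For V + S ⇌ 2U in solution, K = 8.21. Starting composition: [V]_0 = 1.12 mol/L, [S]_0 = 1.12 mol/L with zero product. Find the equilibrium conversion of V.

Let X = conversion of V; extent ξ = 1.12·X mol/L.
Concentrations: [V] = 1.12 − 1.12X; [S] = 1.12 − 1.12X; [U] = 2.24X.
K = [U]^2 / ([V] [S]).
This equals 8.21 at X = 0.589 (the root in 0 < X < 1).

X = 0.589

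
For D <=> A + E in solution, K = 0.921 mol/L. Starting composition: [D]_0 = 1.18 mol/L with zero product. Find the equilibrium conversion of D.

X = 0.576

Let X = conversion of D; extent ξ = 1.18·X mol/L.
Concentrations: [D] = 1.18 − 1.18X; [A] = 1.18X; [E] = 1.18X.
K = [A] [E] / ([D]).
Equating to 0.921 mol/L: the physical root is X = 0.576.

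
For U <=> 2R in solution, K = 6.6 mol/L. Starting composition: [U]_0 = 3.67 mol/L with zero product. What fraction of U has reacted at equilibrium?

X = 0.482

Let X = conversion of U; extent ξ = 3.67·X mol/L.
Concentrations: [U] = 3.67 − 3.67X; [R] = 7.34X.
K = [R]^2 / ([U]).
This equals 6.6 at X = 0.482 (the root in 0 < X < 1).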